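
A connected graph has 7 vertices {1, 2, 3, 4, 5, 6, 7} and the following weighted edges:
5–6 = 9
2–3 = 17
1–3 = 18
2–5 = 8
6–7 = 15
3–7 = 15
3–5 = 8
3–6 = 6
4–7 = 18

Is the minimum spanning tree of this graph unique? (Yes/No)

No

Kruskal: consider edges lightest-first.
3–6 (6): add — endpoints in different components.
2–5 (8): add — endpoints in different components.
3–5 (8): add — endpoints in different components.
5–6 (9): skip — 5 and 6 already connected.
3–7 (15): add — endpoints in different components.
6–7 (15): skip — 6 and 7 already connected.
2–3 (17): skip — 2 and 3 already connected.
1–3 (18): add — endpoints in different components.
4–7 (18): add — endpoints in different components.
Non-tree edge 6–7 has weight 15, equal to the heaviest edge on its tree cycle — swapping gives another MST of the same weight. Not unique.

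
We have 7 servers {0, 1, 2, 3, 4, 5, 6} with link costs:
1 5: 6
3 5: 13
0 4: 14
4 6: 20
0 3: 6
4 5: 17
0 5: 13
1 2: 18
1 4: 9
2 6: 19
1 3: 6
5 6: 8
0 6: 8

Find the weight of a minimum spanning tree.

53

Sort edges by weight, then run Kruskal:
0 3 (6): add. Components now {0,3} {1} {2} {4} {5} {6}
1 3 (6): add. Components now {0,1,3} {2} {4} {5} {6}
1 5 (6): add. Components now {0,1,3,5} {2} {4} {6}
0 6 (8): add. Components now {0,1,3,5,6} {2} {4}
5 6 (8): skip — 5 and 6 already connected.
1 4 (9): add. Components now {0,1,3,4,5,6} {2}
0 5 (13): skip — 0 and 5 already connected.
3 5 (13): skip — 3 and 5 already connected.
0 4 (14): skip — 0 and 4 already connected.
4 5 (17): skip — 4 and 5 already connected.
1 2 (18): add. Components now {0,1,2,3,4,5,6}
MST edges: 0 3, 1 3, 1 5, 0 6, 1 4, 1 2; total weight 6+6+6+8+9+18 = 53.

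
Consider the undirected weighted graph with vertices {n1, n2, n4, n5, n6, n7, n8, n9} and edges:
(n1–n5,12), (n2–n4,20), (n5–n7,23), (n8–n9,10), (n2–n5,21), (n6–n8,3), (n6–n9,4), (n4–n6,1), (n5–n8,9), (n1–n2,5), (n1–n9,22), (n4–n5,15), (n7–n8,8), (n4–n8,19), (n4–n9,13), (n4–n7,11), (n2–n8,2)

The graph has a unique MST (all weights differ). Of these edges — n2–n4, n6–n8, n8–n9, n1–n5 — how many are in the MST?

1

Kruskal's algorithm — process edges by increasing weight (ties by edge label):
n4–n6 (1): add — endpoints in different components.
n2–n8 (2): add — endpoints in different components.
n6–n8 (3): add — endpoints in different components.
n6–n9 (4): add — endpoints in different components.
n1–n2 (5): add — endpoints in different components.
n7–n8 (8): add — endpoints in different components.
n5–n8 (9): add — endpoints in different components.
MST edge set: {n4–n6, n2–n8, n6–n8, n6–n9, n1–n2, n7–n8, n5–n8}.
Of the listed edges, {n6–n8} are in the MST → 1.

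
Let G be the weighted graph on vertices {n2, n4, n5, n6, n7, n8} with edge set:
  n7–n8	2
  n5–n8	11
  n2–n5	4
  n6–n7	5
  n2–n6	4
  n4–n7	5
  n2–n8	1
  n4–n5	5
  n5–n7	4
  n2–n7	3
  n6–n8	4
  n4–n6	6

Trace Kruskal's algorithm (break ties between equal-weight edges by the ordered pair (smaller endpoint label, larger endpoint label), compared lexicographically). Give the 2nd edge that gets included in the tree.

Kruskal's algorithm — process edges by increasing weight (ties by edge label):
n2–n8 (1): add — endpoints in different components.
n7–n8 (2): add — endpoints in different components.
n2–n7 (3): skip — n7 and n2 already connected.
n2–n5 (4): add — endpoints in different components.
n2–n6 (4): add — endpoints in different components.
n5–n7 (4): skip — n7 and n5 already connected.
n6–n8 (4): skip — n6 and n8 already connected.
n4–n5 (5): add — endpoints in different components.
The 2nd edge added is n7–n8.

n7-n8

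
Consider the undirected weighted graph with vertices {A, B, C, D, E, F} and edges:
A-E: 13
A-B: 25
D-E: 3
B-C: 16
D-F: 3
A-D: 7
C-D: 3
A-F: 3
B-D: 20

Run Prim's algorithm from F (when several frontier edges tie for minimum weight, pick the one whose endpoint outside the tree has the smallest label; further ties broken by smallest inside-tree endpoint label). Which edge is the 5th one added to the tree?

B-C

Grow the tree from F using Prim:
Step 1: frontier [A-F 3, D-F 3] → take A-F (3); add A.
Step 2: frontier [A-D 7, A-E 13, A-B 25, D-F 3] → take D-F (3); add D.
Step 3: frontier [A-E 13, A-B 25, C-D 3, D-E 3, B-D 20] → take C-D (3); add C.
Step 4: frontier [A-E 13, A-B 25, B-C 16, D-E 3, B-D 20] → take D-E (3); add E.
Step 5: frontier [A-B 25, B-C 16, B-D 20] → take B-C (16); add B.
The 5th edge added is B-C.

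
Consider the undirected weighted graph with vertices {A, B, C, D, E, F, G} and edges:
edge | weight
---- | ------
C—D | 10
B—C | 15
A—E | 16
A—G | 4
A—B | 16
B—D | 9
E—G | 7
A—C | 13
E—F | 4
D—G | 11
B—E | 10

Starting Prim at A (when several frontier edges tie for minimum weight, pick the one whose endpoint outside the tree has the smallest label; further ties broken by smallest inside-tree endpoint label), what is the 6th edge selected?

Prim, starting at A.
Step 1: cheapest edge leaving the tree is A—G (4); add G.
Step 2: cheapest edge leaving the tree is E—G (7); add E.
Step 3: cheapest edge leaving the tree is E—F (4); add F.
Step 4: cheapest edge leaving the tree is B—E (10); add B.
Step 5: cheapest edge leaving the tree is B—D (9); add D.
Step 6: cheapest edge leaving the tree is C—D (10); add C.
The 6th edge added is C—D.

C-D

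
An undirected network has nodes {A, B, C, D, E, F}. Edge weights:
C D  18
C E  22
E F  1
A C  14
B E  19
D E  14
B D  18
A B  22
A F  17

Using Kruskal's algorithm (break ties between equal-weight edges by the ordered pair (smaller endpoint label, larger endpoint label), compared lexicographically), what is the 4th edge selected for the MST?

Sort edges by weight, then run Kruskal:
E F (1): add. Components now {A} {B} {C} {D} {E,F}
A C (14): add. Components now {A,C} {B} {D} {E,F}
D E (14): add. Components now {A,C} {B} {D,E,F}
A F (17): add. Components now {A,C,D,E,F} {B}
B D (18): add. Components now {A,B,C,D,E,F}
The 4th edge added is A F.

A-F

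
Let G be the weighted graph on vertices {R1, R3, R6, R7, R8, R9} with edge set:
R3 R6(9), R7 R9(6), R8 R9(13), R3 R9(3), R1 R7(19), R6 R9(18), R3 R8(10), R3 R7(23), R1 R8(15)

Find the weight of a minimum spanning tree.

Grow the tree from R8 using Prim:
Step 1: frontier [R3 R8 10, R8 R9 13, R1 R8 15] → take R3 R8 (10); add R3.
Step 2: frontier [R3 R9 3, R3 R6 9, R3 R7 23, R8 R9 13, R1 R8 15] → take R3 R9 (3); add R9.
Step 3: frontier [R3 R6 9, R3 R7 23, R1 R8 15, R7 R9 6, R6 R9 18] → take R7 R9 (6); add R7.
Step 4: frontier [R3 R6 9, R1 R7 19, R1 R8 15, R6 R9 18] → take R3 R6 (9); add R6.
Step 5: frontier [R1 R7 19, R1 R8 15] → take R1 R8 (15); add R1.
MST edges: R3 R8, R3 R9, R7 R9, R3 R6, R1 R8; total weight 10+3+6+9+15 = 43.

43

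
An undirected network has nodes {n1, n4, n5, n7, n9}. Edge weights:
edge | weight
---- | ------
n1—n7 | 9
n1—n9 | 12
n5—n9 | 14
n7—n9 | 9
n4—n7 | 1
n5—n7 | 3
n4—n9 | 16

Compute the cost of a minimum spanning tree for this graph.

22

Grow the tree from n5 using Prim:
Step 1: cheapest edge leaving the tree is n5—n7 (3); add n7.
Step 2: cheapest edge leaving the tree is n4—n7 (1); add n4.
Step 3: cheapest edge leaving the tree is n1—n7 (9); add n1.
Step 4: cheapest edge leaving the tree is n7—n9 (9); add n9.
MST edges: n5—n7, n4—n7, n1—n7, n7—n9; total weight 3+1+9+9 = 22.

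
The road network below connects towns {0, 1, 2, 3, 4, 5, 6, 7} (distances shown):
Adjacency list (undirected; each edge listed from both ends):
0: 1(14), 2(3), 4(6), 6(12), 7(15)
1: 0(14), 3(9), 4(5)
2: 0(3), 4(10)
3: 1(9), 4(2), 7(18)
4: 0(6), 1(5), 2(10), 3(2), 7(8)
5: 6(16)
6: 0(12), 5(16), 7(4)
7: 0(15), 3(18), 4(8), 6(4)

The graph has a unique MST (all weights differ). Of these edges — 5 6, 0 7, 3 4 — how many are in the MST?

Kruskal: consider edges lightest-first.
3 4 (2): add — endpoints in different components.
0 2 (3): add — endpoints in different components.
6 7 (4): add — endpoints in different components.
1 4 (5): add — endpoints in different components.
0 4 (6): add — endpoints in different components.
4 7 (8): add — endpoints in different components.
1 3 (9): skip — 1 and 3 already connected.
2 4 (10): skip — 2 and 4 already connected.
0 6 (12): skip — 0 and 6 already connected.
0 1 (14): skip — 0 and 1 already connected.
0 7 (15): skip — 0 and 7 already connected.
5 6 (16): add — endpoints in different components.
MST edge set: {3 4, 0 2, 6 7, 1 4, 0 4, 4 7, 5 6}.
Of the listed edges, {5 6, 3 4} are in the MST → 2.

2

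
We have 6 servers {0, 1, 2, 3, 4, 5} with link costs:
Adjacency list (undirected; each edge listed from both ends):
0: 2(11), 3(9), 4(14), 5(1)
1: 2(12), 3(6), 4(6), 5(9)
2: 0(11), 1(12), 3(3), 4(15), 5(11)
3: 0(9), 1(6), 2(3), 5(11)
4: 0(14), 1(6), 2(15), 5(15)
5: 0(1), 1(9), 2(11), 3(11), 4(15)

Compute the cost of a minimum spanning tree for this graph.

Grow the tree from 0 using Prim:
Step 1: frontier [0—5 1, 0—3 9, 0—2 11, 0—4 14] → take 0—5 (1); add 5.
Step 2: frontier [0—3 9, 0—2 11, 0—4 14, 1—5 9, 2—5 11, 3—5 11, 4—5 15] → take 1—5 (9); add 1.
Step 3: frontier [0—3 9, 0—2 11, 0—4 14, 1—3 6, 1—4 6, 1—2 12, 2—5 11, 3—5 11, 4—5 15] → take 1—3 (6); add 3.
Step 4: frontier [0—2 11, 0—4 14, 1—4 6, 1—2 12, 2—3 3, 2—5 11, 4—5 15] → take 2—3 (3); add 2.
Step 5: frontier [0—4 14, 1—4 6, 2—4 15, 4—5 15] → take 1—4 (6); add 4.
MST edges: 0—5, 1—5, 1—3, 2—3, 1—4; total weight 1+9+6+3+6 = 25.

25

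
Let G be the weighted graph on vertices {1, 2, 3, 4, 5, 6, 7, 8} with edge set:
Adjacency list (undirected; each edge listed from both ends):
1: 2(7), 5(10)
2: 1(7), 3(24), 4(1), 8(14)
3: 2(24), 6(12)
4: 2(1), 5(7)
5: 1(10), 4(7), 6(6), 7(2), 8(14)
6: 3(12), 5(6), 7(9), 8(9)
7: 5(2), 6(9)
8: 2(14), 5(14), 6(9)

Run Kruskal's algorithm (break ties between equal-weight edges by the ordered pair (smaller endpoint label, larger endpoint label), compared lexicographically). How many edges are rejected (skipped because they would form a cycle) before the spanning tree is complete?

2

Kruskal: consider edges lightest-first.
2-4 (1): add — endpoints in different components.
5-7 (2): add — endpoints in different components.
5-6 (6): add — endpoints in different components.
1-2 (7): add — endpoints in different components.
4-5 (7): add — endpoints in different components.
6-7 (9): skip — 6 and 7 already connected.
6-8 (9): add — endpoints in different components.
1-5 (10): skip — 1 and 5 already connected.
3-6 (12): add — endpoints in different components.
Edges rejected before the tree was complete: 2.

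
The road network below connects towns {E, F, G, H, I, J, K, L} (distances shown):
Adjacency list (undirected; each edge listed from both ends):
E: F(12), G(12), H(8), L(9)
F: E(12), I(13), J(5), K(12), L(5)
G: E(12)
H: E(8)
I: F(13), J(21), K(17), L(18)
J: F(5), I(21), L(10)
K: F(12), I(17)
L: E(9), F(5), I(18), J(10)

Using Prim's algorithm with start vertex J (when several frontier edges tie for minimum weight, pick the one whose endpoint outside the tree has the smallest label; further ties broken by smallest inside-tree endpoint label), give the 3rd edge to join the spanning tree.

Prim's algorithm from J:
Step 1: frontier [F–J 5, J–L 10, I–J 21] → take F–J (5); add F.
Step 2: frontier [F–L 5, E–F 12, F–K 12, F–I 13, J–L 10, I–J 21] → take F–L (5); add L.
Step 3: frontier [E–F 12, F–K 12, F–I 13, I–J 21, E–L 9, I–L 18] → take E–L (9); add E.
Step 4: frontier [E–H 8, E–G 12, F–K 12, F–I 13, I–J 21, I–L 18] → take E–H (8); add H.
Step 5: frontier [E–G 12, F–K 12, F–I 13, I–J 21, I–L 18] → take E–G (12); add G.
Step 6: frontier [F–K 12, F–I 13, I–J 21, I–L 18] → take F–K (12); add K.
Step 7: frontier [F–I 13, I–J 21, I–K 17, I–L 18] → take F–I (13); add I.
The 3rd edge added is E–L.

E-L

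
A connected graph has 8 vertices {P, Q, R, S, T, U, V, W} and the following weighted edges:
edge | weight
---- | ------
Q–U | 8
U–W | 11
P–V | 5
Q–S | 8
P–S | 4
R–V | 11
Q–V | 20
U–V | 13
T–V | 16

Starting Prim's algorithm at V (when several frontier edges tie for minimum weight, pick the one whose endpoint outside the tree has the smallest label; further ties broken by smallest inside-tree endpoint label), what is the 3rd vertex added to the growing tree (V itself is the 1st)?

Grow the tree from V using Prim:
Step 1: frontier [P–V 5, R–V 11, U–V 13, T–V 16, Q–V 20] → take P–V (5); add P.
Step 2: frontier [P–S 4, R–V 11, U–V 13, T–V 16, Q–V 20] → take P–S (4); add S.
Step 3: frontier [Q–S 8, R–V 11, U–V 13, T–V 16, Q–V 20] → take Q–S (8); add Q.
Step 4: frontier [Q–U 8, R–V 11, U–V 13, T–V 16] → take Q–U (8); add U.
Step 5: frontier [U–W 11, R–V 11, T–V 16] → take R–V (11); add R.
Step 6: frontier [U–W 11, T–V 16] → take U–W (11); add W.
Step 7: frontier [T–V 16] → take T–V (16); add T.
Vertex order: V, P, S, Q, U, R, W, T. The 3rd vertex is S.

S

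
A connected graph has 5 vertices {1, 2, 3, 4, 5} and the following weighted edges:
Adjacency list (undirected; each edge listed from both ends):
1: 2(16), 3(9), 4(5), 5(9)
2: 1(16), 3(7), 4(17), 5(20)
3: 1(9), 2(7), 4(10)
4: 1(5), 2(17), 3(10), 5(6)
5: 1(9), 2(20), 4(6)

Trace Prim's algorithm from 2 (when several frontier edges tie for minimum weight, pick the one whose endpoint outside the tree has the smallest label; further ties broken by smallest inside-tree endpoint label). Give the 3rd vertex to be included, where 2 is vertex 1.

1

Prim's algorithm from 2:
Step 1: frontier [2–3 7, 1–2 16, 2–4 17, 2–5 20] → take 2–3 (7); add 3.
Step 2: frontier [1–2 16, 2–4 17, 2–5 20, 1–3 9, 3–4 10] → take 1–3 (9); add 1.
Step 3: frontier [1–4 5, 1–5 9, 2–4 17, 2–5 20, 3–4 10] → take 1–4 (5); add 4.
Step 4: frontier [1–5 9, 2–5 20, 4–5 6] → take 4–5 (6); add 5.
Vertex order: 2, 3, 1, 4, 5. The 3rd vertex is 1.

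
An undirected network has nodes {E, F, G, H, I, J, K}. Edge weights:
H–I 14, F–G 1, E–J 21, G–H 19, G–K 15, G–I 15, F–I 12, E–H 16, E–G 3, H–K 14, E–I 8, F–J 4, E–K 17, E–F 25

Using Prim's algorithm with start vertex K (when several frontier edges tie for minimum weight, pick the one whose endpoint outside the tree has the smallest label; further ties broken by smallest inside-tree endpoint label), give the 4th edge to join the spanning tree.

Prim, starting at K.
Step 1: frontier [H–K 14, G–K 15, E–K 17] → take H–K (14); add H.
Step 2: frontier [H–I 14, E–H 16, G–H 19, G–K 15, E–K 17] → take H–I (14); add I.
Step 3: frontier [E–H 16, G–H 19, E–I 8, F–I 12, G–I 15, G–K 15, E–K 17] → take E–I (8); add E.
Step 4: frontier [E–G 3, E–J 21, E–F 25, G–H 19, F–I 12, G–I 15, G–K 15] → take E–G (3); add G.
Step 5: frontier [E–J 21, E–F 25, F–G 1, F–I 12] → take F–G (1); add F.
Step 6: frontier [E–J 21, F–J 4] → take F–J (4); add J.
The 4th edge added is E–G.

E-G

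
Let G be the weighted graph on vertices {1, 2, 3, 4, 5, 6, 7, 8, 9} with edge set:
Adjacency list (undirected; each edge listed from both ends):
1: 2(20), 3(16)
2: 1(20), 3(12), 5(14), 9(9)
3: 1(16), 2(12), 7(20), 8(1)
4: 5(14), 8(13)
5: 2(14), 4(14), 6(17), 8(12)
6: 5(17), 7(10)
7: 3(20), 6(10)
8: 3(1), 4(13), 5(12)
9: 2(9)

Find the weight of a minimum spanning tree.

90

Grow the tree from 1 using Prim:
Step 1: cheapest edge leaving the tree is 1—3 (16); add 3.
Step 2: cheapest edge leaving the tree is 3—8 (1); add 8.
Step 3: cheapest edge leaving the tree is 2—3 (12); add 2.
Step 4: cheapest edge leaving the tree is 2—9 (9); add 9.
Step 5: cheapest edge leaving the tree is 5—8 (12); add 5.
Step 6: cheapest edge leaving the tree is 4—8 (13); add 4.
Step 7: cheapest edge leaving the tree is 5—6 (17); add 6.
Step 8: cheapest edge leaving the tree is 6—7 (10); add 7.
MST edges: 1—3, 3—8, 2—3, 2—9, 5—8, 4—8, 5—6, 6—7; total weight 16+1+12+9+12+13+17+10 = 90.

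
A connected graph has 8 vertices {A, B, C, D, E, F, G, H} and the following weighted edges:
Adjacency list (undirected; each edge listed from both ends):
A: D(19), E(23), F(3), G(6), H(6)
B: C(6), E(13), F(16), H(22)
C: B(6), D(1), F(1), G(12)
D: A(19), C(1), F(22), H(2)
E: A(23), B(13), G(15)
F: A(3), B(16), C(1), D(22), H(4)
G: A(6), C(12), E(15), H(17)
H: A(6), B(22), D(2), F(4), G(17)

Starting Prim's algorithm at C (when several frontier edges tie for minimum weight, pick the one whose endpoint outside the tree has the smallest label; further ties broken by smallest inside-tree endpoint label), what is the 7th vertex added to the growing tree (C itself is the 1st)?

G

Prim, starting at C.
Step 1: cheapest edge leaving the tree is C—D (1); add D.
Step 2: cheapest edge leaving the tree is C—F (1); add F.
Step 3: cheapest edge leaving the tree is D—H (2); add H.
Step 4: cheapest edge leaving the tree is A—F (3); add A.
Step 5: cheapest edge leaving the tree is B—C (6); add B.
Step 6: cheapest edge leaving the tree is A—G (6); add G.
Step 7: cheapest edge leaving the tree is B—E (13); add E.
Vertex order: C, D, F, H, A, B, G, E. The 7th vertex is G.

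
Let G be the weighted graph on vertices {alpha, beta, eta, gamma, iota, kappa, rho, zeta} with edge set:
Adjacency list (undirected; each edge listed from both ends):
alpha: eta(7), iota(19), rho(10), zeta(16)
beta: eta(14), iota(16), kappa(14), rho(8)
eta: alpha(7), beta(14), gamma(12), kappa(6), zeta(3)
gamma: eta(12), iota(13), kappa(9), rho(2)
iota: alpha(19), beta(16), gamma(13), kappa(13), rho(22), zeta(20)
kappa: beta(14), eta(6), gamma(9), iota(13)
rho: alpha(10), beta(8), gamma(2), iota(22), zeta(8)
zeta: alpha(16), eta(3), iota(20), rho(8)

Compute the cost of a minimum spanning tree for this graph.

47

Sort edges by weight, then run Kruskal:
gamma–rho (2): add — endpoints in different components.
eta–zeta (3): add — endpoints in different components.
eta–kappa (6): add — endpoints in different components.
alpha–eta (7): add — endpoints in different components.
beta–rho (8): add — endpoints in different components.
rho–zeta (8): add — endpoints in different components.
gamma–kappa (9): skip — kappa and gamma already connected.
alpha–rho (10): skip — alpha and rho already connected.
eta–gamma (12): skip — eta and gamma already connected.
gamma–iota (13): add — endpoints in different components.
MST edges: gamma–rho, eta–zeta, eta–kappa, alpha–eta, beta–rho, rho–zeta, gamma–iota; total weight 2+3+6+7+8+8+13 = 47.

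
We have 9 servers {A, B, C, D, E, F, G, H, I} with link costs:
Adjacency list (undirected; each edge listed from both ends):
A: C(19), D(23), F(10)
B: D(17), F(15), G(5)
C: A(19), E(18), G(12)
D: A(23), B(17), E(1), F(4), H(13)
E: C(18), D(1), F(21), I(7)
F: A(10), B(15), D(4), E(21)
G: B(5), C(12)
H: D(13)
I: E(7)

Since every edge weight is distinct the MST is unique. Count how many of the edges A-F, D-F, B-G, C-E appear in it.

3

Kruskal: consider edges lightest-first.
D-E (1): add — endpoints in different components.
D-F (4): add — endpoints in different components.
B-G (5): add — endpoints in different components.
E-I (7): add — endpoints in different components.
A-F (10): add — endpoints in different components.
C-G (12): add — endpoints in different components.
D-H (13): add — endpoints in different components.
B-F (15): add — endpoints in different components.
MST edge set: {D-E, D-F, B-G, E-I, A-F, C-G, D-H, B-F}.
Of the listed edges, {A-F, D-F, B-G} are in the MST → 3.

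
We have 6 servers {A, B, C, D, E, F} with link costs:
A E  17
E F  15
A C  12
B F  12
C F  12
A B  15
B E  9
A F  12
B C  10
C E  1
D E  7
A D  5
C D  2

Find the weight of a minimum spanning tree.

Prim's algorithm from D:
Step 1: frontier [C D 2, A D 5, D E 7] → take C D (2); add C.
Step 2: frontier [C E 1, B C 10, A C 12, C F 12, A D 5, D E 7] → take C E (1); add E.
Step 3: frontier [B C 10, A C 12, C F 12, A D 5, B E 9, E F 15, A E 17] → take A D (5); add A.
Step 4: frontier [A F 12, A B 15, B C 10, C F 12, B E 9, E F 15] → take B E (9); add B.
Step 5: frontier [A F 12, B F 12, C F 12, E F 15] → take A F (12); add F.
MST edges: C D, C E, A D, B E, A F; total weight 2+1+5+9+12 = 29.

29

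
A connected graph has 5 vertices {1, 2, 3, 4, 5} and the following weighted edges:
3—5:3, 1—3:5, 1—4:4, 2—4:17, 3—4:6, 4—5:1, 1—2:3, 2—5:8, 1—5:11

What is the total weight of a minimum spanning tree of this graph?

Grow the tree from 5 using Prim:
Step 1: frontier [4—5 1, 3—5 3, 2—5 8, 1—5 11] → take 4—5 (1); add 4.
Step 2: frontier [1—4 4, 3—4 6, 2—4 17, 3—5 3, 2—5 8, 1—5 11] → take 3—5 (3); add 3.
Step 3: frontier [1—3 5, 1—4 4, 2—4 17, 2—5 8, 1—5 11] → take 1—4 (4); add 1.
Step 4: frontier [1—2 3, 2—4 17, 2—5 8] → take 1—2 (3); add 2.
MST edges: 4—5, 3—5, 1—4, 1—2; total weight 1+3+4+3 = 11.

11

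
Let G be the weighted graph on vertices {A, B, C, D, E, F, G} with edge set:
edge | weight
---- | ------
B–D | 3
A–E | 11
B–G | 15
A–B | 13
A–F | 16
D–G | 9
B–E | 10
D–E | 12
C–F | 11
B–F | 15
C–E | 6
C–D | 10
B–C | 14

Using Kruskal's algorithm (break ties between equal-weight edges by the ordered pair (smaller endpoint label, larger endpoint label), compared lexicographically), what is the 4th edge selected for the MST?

Kruskal: consider edges lightest-first.
B–D (3): add — endpoints in different components.
C–E (6): add — endpoints in different components.
D–G (9): add — endpoints in different components.
B–E (10): add — endpoints in different components.
C–D (10): skip — C and D already connected.
A–E (11): add — endpoints in different components.
C–F (11): add — endpoints in different components.
The 4th edge added is B–E.

B-E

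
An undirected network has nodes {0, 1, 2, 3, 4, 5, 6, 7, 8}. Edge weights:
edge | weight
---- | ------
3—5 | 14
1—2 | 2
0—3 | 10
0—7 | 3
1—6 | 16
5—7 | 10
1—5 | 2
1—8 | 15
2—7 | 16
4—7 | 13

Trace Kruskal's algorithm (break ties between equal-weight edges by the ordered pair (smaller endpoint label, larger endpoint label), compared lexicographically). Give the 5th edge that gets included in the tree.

Kruskal: consider edges lightest-first.
1—2 (2): add — endpoints in different components.
1—5 (2): add — endpoints in different components.
0—7 (3): add — endpoints in different components.
0—3 (10): add — endpoints in different components.
5—7 (10): add — endpoints in different components.
4—7 (13): add — endpoints in different components.
3—5 (14): skip — 3 and 5 already connected.
1—8 (15): add — endpoints in different components.
1—6 (16): add — endpoints in different components.
The 5th edge added is 5—7.

5-7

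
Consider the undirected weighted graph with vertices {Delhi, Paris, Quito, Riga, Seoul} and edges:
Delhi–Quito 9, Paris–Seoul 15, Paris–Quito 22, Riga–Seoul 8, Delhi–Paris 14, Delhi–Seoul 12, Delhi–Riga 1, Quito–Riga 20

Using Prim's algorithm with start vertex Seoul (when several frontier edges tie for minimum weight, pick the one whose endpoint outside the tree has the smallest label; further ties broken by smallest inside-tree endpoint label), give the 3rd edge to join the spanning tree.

Prim, starting at Seoul.
Step 1: cheapest edge leaving the tree is Riga–Seoul (8); add Riga.
Step 2: cheapest edge leaving the tree is Delhi–Riga (1); add Delhi.
Step 3: cheapest edge leaving the tree is Delhi–Quito (9); add Quito.
Step 4: cheapest edge leaving the tree is Delhi–Paris (14); add Paris.
The 3rd edge added is Delhi–Quito.

Delhi-Quito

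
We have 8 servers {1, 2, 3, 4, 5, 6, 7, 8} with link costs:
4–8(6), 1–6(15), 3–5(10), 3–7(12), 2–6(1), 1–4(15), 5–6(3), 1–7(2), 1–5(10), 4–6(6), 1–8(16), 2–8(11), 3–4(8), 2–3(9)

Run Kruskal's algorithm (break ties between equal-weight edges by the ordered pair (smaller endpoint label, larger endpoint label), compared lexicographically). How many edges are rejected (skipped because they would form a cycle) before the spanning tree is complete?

1

Kruskal's algorithm — process edges by increasing weight (ties by edge label):
2–6 (1): add — endpoints in different components.
1–7 (2): add — endpoints in different components.
5–6 (3): add — endpoints in different components.
4–6 (6): add — endpoints in different components.
4–8 (6): add — endpoints in different components.
3–4 (8): add — endpoints in different components.
2–3 (9): skip — 2 and 3 already connected.
1–5 (10): add — endpoints in different components.
Edges rejected before the tree was complete: 1.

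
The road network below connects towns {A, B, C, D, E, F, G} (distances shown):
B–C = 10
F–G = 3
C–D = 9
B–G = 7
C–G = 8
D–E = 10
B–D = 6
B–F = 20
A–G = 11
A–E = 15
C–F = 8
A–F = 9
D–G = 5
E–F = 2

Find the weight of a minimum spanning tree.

33

Kruskal: consider edges lightest-first.
E–F (2): add — endpoints in different components.
F–G (3): add — endpoints in different components.
D–G (5): add — endpoints in different components.
B–D (6): add — endpoints in different components.
B–G (7): skip — B and G already connected.
C–F (8): add — endpoints in different components.
C–G (8): skip — C and G already connected.
A–F (9): add — endpoints in different components.
MST edges: E–F, F–G, D–G, B–D, C–F, A–F; total weight 2+3+5+6+8+9 = 33.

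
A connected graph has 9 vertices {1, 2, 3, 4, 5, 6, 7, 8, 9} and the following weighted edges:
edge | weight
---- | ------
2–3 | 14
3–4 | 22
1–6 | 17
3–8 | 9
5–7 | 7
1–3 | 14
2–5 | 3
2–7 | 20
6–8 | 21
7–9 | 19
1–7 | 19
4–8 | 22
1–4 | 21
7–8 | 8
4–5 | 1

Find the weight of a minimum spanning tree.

78

Grow the tree from 5 using Prim:
Step 1: cheapest edge leaving the tree is 4–5 (1); add 4.
Step 2: cheapest edge leaving the tree is 2–5 (3); add 2.
Step 3: cheapest edge leaving the tree is 5–7 (7); add 7.
Step 4: cheapest edge leaving the tree is 7–8 (8); add 8.
Step 5: cheapest edge leaving the tree is 3–8 (9); add 3.
Step 6: cheapest edge leaving the tree is 1–3 (14); add 1.
Step 7: cheapest edge leaving the tree is 1–6 (17); add 6.
Step 8: cheapest edge leaving the tree is 7–9 (19); add 9.
MST edges: 4–5, 2–5, 5–7, 7–8, 3–8, 1–3, 1–6, 7–9; total weight 1+3+7+8+9+14+17+19 = 78.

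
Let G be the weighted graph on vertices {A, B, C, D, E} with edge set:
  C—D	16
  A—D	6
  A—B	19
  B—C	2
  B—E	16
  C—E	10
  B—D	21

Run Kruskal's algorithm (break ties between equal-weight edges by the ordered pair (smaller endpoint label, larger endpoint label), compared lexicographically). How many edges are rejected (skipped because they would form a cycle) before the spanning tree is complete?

Kruskal's algorithm — process edges by increasing weight (ties by edge label):
B—C (2): add — endpoints in different components.
A—D (6): add — endpoints in different components.
C—E (10): add — endpoints in different components.
B—E (16): skip — B and E already connected.
C—D (16): add — endpoints in different components.
Edges rejected before the tree was complete: 1.

1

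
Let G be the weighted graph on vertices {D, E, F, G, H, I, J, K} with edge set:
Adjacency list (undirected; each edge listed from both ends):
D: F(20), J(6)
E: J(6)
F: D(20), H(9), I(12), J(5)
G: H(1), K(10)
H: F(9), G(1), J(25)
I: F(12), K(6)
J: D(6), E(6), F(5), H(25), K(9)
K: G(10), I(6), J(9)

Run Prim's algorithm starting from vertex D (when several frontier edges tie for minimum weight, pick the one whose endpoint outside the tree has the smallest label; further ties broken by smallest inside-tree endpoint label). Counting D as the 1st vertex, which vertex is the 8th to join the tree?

I

Prim's algorithm from D:
Step 1: frontier [D J 6, D F 20] → take D J (6); add J.
Step 2: frontier [D F 20, F J 5, E J 6, J K 9, H J 25] → take F J (5); add F.
Step 3: frontier [F H 9, F I 12, E J 6, J K 9, H J 25] → take E J (6); add E.
Step 4: frontier [F H 9, F I 12, J K 9, H J 25] → take F H (9); add H.
Step 5: frontier [F I 12, G H 1, J K 9] → take G H (1); add G.
Step 6: frontier [F I 12, G K 10, J K 9] → take J K (9); add K.
Step 7: frontier [F I 12, I K 6] → take I K (6); add I.
Vertex order: D, J, F, E, H, G, K, I. The 8th vertex is I.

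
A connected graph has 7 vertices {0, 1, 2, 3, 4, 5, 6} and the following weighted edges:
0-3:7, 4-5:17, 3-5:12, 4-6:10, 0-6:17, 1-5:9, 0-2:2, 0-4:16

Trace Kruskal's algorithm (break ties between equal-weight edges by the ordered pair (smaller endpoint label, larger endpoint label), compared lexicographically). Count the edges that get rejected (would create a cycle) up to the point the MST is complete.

0

Sort edges by weight, then run Kruskal:
0-2 (2): add. Components now {0,2} {1} {3} {4} {5} {6}
0-3 (7): add. Components now {0,2,3} {1} {4} {5} {6}
1-5 (9): add. Components now {0,2,3} {1,5} {4} {6}
4-6 (10): add. Components now {0,2,3} {1,5} {4,6}
3-5 (12): add. Components now {0,1,2,3,5} {4,6}
0-4 (16): add. Components now {0,1,2,3,4,5,6}
Edges rejected before the tree was complete: 0.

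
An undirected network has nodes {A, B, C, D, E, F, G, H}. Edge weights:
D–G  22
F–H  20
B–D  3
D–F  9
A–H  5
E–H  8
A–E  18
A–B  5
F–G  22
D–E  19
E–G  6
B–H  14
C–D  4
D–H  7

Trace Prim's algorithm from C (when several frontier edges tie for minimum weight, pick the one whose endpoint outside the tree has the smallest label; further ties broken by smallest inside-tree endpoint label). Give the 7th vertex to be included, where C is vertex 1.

G

Grow the tree from C using Prim:
Step 1: frontier [C–D 4] → take C–D (4); add D.
Step 2: frontier [B–D 3, D–H 7, D–F 9, D–E 19, D–G 22] → take B–D (3); add B.
Step 3: frontier [A–B 5, B–H 14, D–H 7, D–F 9, D–E 19, D–G 22] → take A–B (5); add A.
Step 4: frontier [A–H 5, A–E 18, B–H 14, D–H 7, D–F 9, D–E 19, D–G 22] → take A–H (5); add H.
Step 5: frontier [A–E 18, D–F 9, D–E 19, D–G 22, E–H 8, F–H 20] → take E–H (8); add E.
Step 6: frontier [D–F 9, D–G 22, E–G 6, F–H 20] → take E–G (6); add G.
Step 7: frontier [D–F 9, F–G 22, F–H 20] → take D–F (9); add F.
Vertex order: C, D, B, A, H, E, G, F. The 7th vertex is G.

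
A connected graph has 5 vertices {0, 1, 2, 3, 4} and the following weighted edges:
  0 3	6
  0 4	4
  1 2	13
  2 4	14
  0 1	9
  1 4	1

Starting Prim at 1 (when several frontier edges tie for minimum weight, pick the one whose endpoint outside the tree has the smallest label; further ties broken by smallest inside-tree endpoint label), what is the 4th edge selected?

1-2

Prim, starting at 1.
Step 1: cheapest edge leaving the tree is 1 4 (1); add 4.
Step 2: cheapest edge leaving the tree is 0 4 (4); add 0.
Step 3: cheapest edge leaving the tree is 0 3 (6); add 3.
Step 4: cheapest edge leaving the tree is 1 2 (13); add 2.
The 4th edge added is 1 2.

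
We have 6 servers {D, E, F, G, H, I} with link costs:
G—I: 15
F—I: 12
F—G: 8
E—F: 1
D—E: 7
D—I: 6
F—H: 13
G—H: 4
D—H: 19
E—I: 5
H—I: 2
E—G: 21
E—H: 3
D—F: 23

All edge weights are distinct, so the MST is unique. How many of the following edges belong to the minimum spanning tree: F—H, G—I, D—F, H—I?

Kruskal's algorithm — process edges by increasing weight (ties by edge label):
E—F (1): add — endpoints in different components.
H—I (2): add — endpoints in different components.
E—H (3): add — endpoints in different components.
G—H (4): add — endpoints in different components.
E—I (5): skip — E and I already connected.
D—I (6): add — endpoints in different components.
MST edge set: {E—F, H—I, E—H, G—H, D—I}.
Of the listed edges, {H—I} are in the MST → 1.

1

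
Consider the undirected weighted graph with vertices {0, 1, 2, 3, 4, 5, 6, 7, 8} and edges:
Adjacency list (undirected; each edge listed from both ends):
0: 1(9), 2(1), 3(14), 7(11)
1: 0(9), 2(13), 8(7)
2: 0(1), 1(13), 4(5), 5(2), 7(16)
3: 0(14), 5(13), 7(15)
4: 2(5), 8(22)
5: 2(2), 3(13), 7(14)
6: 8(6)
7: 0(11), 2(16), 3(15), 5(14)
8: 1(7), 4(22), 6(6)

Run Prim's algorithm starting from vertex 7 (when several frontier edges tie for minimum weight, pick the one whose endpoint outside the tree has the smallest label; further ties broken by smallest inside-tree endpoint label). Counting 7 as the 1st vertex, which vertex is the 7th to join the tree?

8

Prim, starting at 7.
Step 1: frontier [0 7 11, 5 7 14, 3 7 15, 2 7 16] → take 0 7 (11); add 0.
Step 2: frontier [0 2 1, 0 1 9, 0 3 14, 5 7 14, 3 7 15, 2 7 16] → take 0 2 (1); add 2.
Step 3: frontier [0 1 9, 0 3 14, 2 5 2, 2 4 5, 1 2 13, 5 7 14, 3 7 15] → take 2 5 (2); add 5.
Step 4: frontier [0 1 9, 0 3 14, 2 4 5, 1 2 13, 3 5 13, 3 7 15] → take 2 4 (5); add 4.
Step 5: frontier [0 1 9, 0 3 14, 1 2 13, 4 8 22, 3 5 13, 3 7 15] → take 0 1 (9); add 1.
Step 6: frontier [0 3 14, 1 8 7, 4 8 22, 3 5 13, 3 7 15] → take 1 8 (7); add 8.
Step 7: frontier [0 3 14, 3 5 13, 3 7 15, 6 8 6] → take 6 8 (6); add 6.
Step 8: frontier [0 3 14, 3 5 13, 3 7 15] → take 3 5 (13); add 3.
Vertex order: 7, 0, 2, 5, 4, 1, 8, 6, 3. The 7th vertex is 8.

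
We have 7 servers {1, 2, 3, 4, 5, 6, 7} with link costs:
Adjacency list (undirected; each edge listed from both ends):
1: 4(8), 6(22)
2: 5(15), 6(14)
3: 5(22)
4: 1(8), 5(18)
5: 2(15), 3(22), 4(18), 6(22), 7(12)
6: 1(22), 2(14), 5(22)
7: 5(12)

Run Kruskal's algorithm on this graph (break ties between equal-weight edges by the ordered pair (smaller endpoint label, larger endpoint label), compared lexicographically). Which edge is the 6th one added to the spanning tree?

3-5

Kruskal: consider edges lightest-first.
1 4 (8): add — endpoints in different components.
5 7 (12): add — endpoints in different components.
2 6 (14): add — endpoints in different components.
2 5 (15): add — endpoints in different components.
4 5 (18): add — endpoints in different components.
1 6 (22): skip — 1 and 6 already connected.
3 5 (22): add — endpoints in different components.
The 6th edge added is 3 5.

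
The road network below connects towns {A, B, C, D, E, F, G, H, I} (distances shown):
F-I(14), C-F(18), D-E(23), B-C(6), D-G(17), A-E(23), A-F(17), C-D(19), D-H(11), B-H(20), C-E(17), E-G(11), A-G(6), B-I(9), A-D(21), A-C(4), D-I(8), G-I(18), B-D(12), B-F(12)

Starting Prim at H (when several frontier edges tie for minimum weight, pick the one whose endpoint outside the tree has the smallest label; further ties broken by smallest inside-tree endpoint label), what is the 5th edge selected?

A-C

Grow the tree from H using Prim:
Step 1: cheapest edge leaving the tree is D-H (11); add D.
Step 2: cheapest edge leaving the tree is D-I (8); add I.
Step 3: cheapest edge leaving the tree is B-I (9); add B.
Step 4: cheapest edge leaving the tree is B-C (6); add C.
Step 5: cheapest edge leaving the tree is A-C (4); add A.
Step 6: cheapest edge leaving the tree is A-G (6); add G.
Step 7: cheapest edge leaving the tree is E-G (11); add E.
Step 8: cheapest edge leaving the tree is B-F (12); add F.
The 5th edge added is A-C.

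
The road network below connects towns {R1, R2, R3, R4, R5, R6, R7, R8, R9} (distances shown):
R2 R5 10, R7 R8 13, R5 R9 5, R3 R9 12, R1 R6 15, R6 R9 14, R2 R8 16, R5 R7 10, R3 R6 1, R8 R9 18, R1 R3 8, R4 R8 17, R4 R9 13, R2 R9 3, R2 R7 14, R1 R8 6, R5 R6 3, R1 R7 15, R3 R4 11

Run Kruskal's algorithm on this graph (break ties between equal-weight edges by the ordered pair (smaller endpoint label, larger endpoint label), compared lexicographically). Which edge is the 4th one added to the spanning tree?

R5-R9

Sort edges by weight, then run Kruskal:
R3 R6 (1): add — endpoints in different components.
R2 R9 (3): add — endpoints in different components.
R5 R6 (3): add — endpoints in different components.
R5 R9 (5): add — endpoints in different components.
R1 R8 (6): add — endpoints in different components.
R1 R3 (8): add — endpoints in different components.
R2 R5 (10): skip — R2 and R5 already connected.
R5 R7 (10): add — endpoints in different components.
R3 R4 (11): add — endpoints in different components.
The 4th edge added is R5 R9.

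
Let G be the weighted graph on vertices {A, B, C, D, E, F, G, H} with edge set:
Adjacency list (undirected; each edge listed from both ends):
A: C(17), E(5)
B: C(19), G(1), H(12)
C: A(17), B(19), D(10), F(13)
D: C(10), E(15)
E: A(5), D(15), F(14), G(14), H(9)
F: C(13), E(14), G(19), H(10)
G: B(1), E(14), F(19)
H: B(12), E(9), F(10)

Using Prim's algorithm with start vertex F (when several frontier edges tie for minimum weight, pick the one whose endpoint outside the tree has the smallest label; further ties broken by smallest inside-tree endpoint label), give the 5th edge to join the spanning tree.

Prim's algorithm from F:
Step 1: frontier [F–H 10, C–F 13, E–F 14, F–G 19] → take F–H (10); add H.
Step 2: frontier [C–F 13, E–F 14, F–G 19, E–H 9, B–H 12] → take E–H (9); add E.
Step 3: frontier [A–E 5, E–G 14, D–E 15, C–F 13, F–G 19, B–H 12] → take A–E (5); add A.
Step 4: frontier [A–C 17, E–G 14, D–E 15, C–F 13, F–G 19, B–H 12] → take B–H (12); add B.
Step 5: frontier [A–C 17, B–G 1, B–C 19, E–G 14, D–E 15, C–F 13, F–G 19] → take B–G (1); add G.
Step 6: frontier [A–C 17, B–C 19, D–E 15, C–F 13] → take C–F (13); add C.
Step 7: frontier [C–D 10, D–E 15] → take C–D (10); add D.
The 5th edge added is B–G.

B-G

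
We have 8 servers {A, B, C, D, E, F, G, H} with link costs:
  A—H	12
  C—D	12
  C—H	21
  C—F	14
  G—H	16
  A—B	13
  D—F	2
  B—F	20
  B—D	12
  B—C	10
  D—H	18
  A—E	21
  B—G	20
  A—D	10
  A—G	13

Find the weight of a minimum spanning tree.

Kruskal: consider edges lightest-first.
D—F (2): add — endpoints in different components.
A—D (10): add — endpoints in different components.
B—C (10): add — endpoints in different components.
A—H (12): add — endpoints in different components.
B—D (12): add — endpoints in different components.
C—D (12): skip — C and D already connected.
A—B (13): skip — A and B already connected.
A—G (13): add — endpoints in different components.
C—F (14): skip — C and F already connected.
G—H (16): skip — G and H already connected.
D—H (18): skip — D and H already connected.
B—F (20): skip — B and F already connected.
B—G (20): skip — B and G already connected.
A—E (21): add — endpoints in different components.
MST edges: D—F, A—D, B—C, A—H, B—D, A—G, A—E; total weight 2+10+10+12+12+13+21 = 80.

80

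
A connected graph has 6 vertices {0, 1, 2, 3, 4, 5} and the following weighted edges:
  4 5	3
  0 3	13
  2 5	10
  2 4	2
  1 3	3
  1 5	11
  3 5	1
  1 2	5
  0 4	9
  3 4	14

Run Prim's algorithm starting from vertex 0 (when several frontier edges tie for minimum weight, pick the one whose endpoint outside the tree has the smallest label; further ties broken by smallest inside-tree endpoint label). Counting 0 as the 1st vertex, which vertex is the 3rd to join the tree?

Grow the tree from 0 using Prim:
Step 1: cheapest edge leaving the tree is 0 4 (9); add 4.
Step 2: cheapest edge leaving the tree is 2 4 (2); add 2.
Step 3: cheapest edge leaving the tree is 4 5 (3); add 5.
Step 4: cheapest edge leaving the tree is 3 5 (1); add 3.
Step 5: cheapest edge leaving the tree is 1 3 (3); add 1.
Vertex order: 0, 4, 2, 5, 3, 1. The 3rd vertex is 2.

2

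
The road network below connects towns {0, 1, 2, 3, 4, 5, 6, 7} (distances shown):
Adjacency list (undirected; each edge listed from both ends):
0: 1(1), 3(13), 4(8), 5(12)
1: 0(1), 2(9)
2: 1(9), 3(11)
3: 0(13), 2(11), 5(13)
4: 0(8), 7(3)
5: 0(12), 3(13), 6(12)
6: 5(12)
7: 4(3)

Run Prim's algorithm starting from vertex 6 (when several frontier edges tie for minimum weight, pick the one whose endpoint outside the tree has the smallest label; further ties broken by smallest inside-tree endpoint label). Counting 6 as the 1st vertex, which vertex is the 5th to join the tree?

Prim's algorithm from 6:
Step 1: cheapest edge leaving the tree is 5-6 (12); add 5.
Step 2: cheapest edge leaving the tree is 0-5 (12); add 0.
Step 3: cheapest edge leaving the tree is 0-1 (1); add 1.
Step 4: cheapest edge leaving the tree is 0-4 (8); add 4.
Step 5: cheapest edge leaving the tree is 4-7 (3); add 7.
Step 6: cheapest edge leaving the tree is 1-2 (9); add 2.
Step 7: cheapest edge leaving the tree is 2-3 (11); add 3.
Vertex order: 6, 5, 0, 1, 4, 7, 2, 3. The 5th vertex is 4.

4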